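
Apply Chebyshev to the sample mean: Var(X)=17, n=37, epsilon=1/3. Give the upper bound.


Var(Xbar) = Var(X)/n = 17/37
Chebyshev: P(|Xbar-mu| >= 1/3) <= Var(Xbar)/(1/3)^2 = (17/37)/(1/9) = 153/37
Bound exceeds 1, so trivial bound: 1

1


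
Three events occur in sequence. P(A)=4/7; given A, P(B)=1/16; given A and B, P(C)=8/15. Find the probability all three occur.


P(A∩B∩C) = P(A) * P(B|A) * P(C|A∩B)
= 4/7 * 1/16 * 8/15
= 1/28 * 8/15 = 2/105

2/105


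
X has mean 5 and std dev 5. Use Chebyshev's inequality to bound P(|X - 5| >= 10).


k = 10/5 = 2
Chebyshev: P(|X-mu| >= k*sigma) <= 1/k^2 = 1/2^2 = 1/4

1/4


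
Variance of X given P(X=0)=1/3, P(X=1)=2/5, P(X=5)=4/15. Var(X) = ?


E[X] = 26/15, E[X^2] = 106/15
Var(X) = E[X^2] - (E[X])^2 = 106/15 - (26/15)^2 = 914/225

914/225


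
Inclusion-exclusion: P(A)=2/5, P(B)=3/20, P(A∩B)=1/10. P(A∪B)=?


P(A∪B) = P(A) + P(B) - P(A∩B)
= 2/5 + 3/20 - 1/10 = 9/20

9/20


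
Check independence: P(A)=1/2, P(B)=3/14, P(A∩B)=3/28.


P(A)*P(B) = 1/2*3/14 = 3/28
P(A∩B) = 3/28, which equals P(A)P(B), so independent

Yes, A and B are independent


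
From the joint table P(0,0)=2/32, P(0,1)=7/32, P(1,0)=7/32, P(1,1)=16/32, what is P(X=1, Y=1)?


Read from table: P(X=1, Y=1) = 16/32 = 1/2

1/2


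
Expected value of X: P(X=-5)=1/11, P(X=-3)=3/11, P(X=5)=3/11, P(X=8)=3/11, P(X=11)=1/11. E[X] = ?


E[X] = sum(x * P(x))
= -5*1/11 - 3*3/11 + 5*3/11 + 8*3/11 + 11*1/11
= 36/11

36/11


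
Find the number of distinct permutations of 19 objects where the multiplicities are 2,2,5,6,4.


19! = 121645100408832000
Denominator: 2!=2 * 2!=2 * 5!=120 * 6!=720 * 4!=24
Coefficient = 121645100408832000 / 8294400 = 14665931280

14665931280


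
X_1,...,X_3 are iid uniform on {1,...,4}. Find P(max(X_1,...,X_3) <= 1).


P(max <= 1) = P(all X_i <= 1) = (P(X_1 <= 1))^3
= (1/4)^3 = 1/64

1/64


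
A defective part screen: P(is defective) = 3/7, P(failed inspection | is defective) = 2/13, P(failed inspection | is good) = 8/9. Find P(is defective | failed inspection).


P(A) = P(A|B)P(B) + P(A|B')P(B') = 2/13*3/7 + 8/9*4/7 = 470/819
P(B|A) = P(A|B)P(B)/P(A) = (6/91)/(470/819) = 27/235

27/235


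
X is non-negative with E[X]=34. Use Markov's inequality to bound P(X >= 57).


Markov: P(X >= a) <= E[X]/a
P(X >= 57) <= 34/57

34/57


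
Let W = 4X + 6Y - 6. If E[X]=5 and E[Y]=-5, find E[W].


E[4X + 6Y - 6] = 4*E[X] + 6*E[Y] - 6
= (4)*(5) + (6)*(-5) + (-6)
= 20 - 30 - 6 = -16

-16


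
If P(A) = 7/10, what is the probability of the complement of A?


P(A') = 1 - P(A) = 1 - 7/10 = 3/10

3/10


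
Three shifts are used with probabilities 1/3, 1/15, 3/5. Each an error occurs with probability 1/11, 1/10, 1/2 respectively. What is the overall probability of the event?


P(A) = P(A|B1)P(B1) + P(A|B2)P(B2) + P(A|B3)P(B3)
= 1/11*1/3 + 1/10*1/15 + 1/2*3/5
= 1/33 + 1/150 + 3/10 = 278/825

278/825


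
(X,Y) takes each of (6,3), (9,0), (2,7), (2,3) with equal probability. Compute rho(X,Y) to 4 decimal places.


Cov(X,Y) = -5.9375, Var(X) = 8.6875, Var(Y) = 6.1875
rho = Cov/(sqrt(VarX)*sqrt(VarY)) = -0.8098

-0.8098


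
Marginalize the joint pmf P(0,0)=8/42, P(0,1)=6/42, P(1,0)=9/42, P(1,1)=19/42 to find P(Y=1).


P(Y=1) = P(0,1)+P(1,1) = 6/42 + 19/42 = 25/42

25/42


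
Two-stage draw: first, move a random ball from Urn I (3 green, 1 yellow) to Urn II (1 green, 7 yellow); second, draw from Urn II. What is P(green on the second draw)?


P(transfer green) = 3/4; P(transfer yellow) = 1/4
If green transferred: Urn II has 2 green of 9, so P(green|green moved) = 2/9
If yellow transferred: Urn II has 1 green of 9, so P(green|yellow moved) = 1/9
By total probability: P(green) = 3/4*2/9 + 1/4*1/9 = 7/36

7/36


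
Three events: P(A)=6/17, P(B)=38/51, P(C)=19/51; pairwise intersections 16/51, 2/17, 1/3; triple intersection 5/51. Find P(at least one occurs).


P(A∪B∪C) = P(A)+P(B)+P(C) - P(AB)-P(AC)-P(BC) + P(ABC)
= 6/17+38/51+19/51 - 16/51-2/17-1/3 + 5/51
= 41/51

41/51


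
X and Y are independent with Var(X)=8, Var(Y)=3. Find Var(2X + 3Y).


Independence => Cov(X,Y)=0
Var(2X + 3Y) = 2^2*Var(X) + 3^2*Var(Y)
= 4*8 + 9*3 = 59

59


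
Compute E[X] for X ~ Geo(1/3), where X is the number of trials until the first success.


For geometric (trials until first success), E[X] = 1/p = 1/(1/3) = 3

3


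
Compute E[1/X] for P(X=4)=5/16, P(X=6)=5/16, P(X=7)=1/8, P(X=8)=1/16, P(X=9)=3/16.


E[1/X] = sum(g(x)*P(x))
= 1/4*5/16 + 1/6*5/16 + 1/7*1/8 + 1/8*1/16 + 1/9*3/16
= 475/2688

475/2688


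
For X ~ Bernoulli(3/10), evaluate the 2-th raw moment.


For Bernoulli: X in {0,1}
E[X^2] = 0^2*(1-3/10) + 1^2*3/10 = 3/10

3/10


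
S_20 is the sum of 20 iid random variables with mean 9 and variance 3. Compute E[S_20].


E[S_n] = n*E[X_1] = 20*9 = 180

180


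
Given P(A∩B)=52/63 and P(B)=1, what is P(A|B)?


P(A|B) = P(A∩B)/P(B) = (52/63)/(63/63) = 52/63

52/63


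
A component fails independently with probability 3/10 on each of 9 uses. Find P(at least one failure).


P(at least one) = 1 - P(none)
P(none) = (1 - 3/10)^9 = (7/10)^9 = 40353607/1000000000
P(at least one) = 1 - 40353607/1000000000 = 959646393/1000000000

959646393/1000000000


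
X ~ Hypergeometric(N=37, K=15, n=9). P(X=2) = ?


P(X=2) = C(15,2)*C(22,7) / C(37,9)
= 105*170544 / 124403620
= 17907120/124403620 = 4788/33263

4788/33263


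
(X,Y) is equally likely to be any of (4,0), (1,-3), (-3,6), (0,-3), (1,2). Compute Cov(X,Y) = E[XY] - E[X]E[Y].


E[X]=3/5, E[Y]=2/5, E[XY]=-19/5
Cov(X,Y) = E[XY] - E[X]E[Y] = -19/5 - 3/5*2/5 = -101/25

-101/25


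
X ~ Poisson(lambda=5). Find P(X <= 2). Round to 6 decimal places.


P(X<=2) = e^(-5)*5^0/0! + e^(-5)*5^1/1! + e^(-5)*5^2/2!
≈ 0.0067379470 + 0.0336897350 + 0.0842243375
= 0.1246520195
≈ 0.124652

0.124652


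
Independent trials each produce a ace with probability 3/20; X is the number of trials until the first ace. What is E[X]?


For geometric (trials until first success), E[X] = 1/p = 1/(3/20) = 20/3

20/3


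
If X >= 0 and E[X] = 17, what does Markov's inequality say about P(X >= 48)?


Markov: P(X >= a) <= E[X]/a
P(X >= 48) <= 17/48

17/48


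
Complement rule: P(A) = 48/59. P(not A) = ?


P(A') = 1 - P(A) = 1 - 48/59 = 11/59

11/59


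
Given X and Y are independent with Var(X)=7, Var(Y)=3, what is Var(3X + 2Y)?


Independence => Cov(X,Y)=0
Var(3X + 2Y) = 3^2*Var(X) + 2^2*Var(Y)
= 9*7 + 4*3 = 75

75


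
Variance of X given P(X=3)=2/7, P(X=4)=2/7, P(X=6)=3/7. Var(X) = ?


E[X] = 32/7, E[X^2] = 158/7
Var(X) = E[X^2] - (E[X])^2 = 158/7 - (32/7)^2 = 82/49

82/49


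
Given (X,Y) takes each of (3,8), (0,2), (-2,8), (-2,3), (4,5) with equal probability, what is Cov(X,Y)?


E[X]=3/5, E[Y]=26/5, E[XY]=22/5
Cov(X,Y) = E[XY] - E[X]E[Y] = 22/5 - 3/5*26/5 = 32/25

32/25


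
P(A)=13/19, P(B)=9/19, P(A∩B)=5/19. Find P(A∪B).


P(A∪B) = P(A) + P(B) - P(A∩B)
= 13/19 + 9/19 - 5/19 = 17/19

17/19


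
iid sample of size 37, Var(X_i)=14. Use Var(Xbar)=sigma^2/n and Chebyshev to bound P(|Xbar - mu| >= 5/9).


Var(Xbar) = Var(X)/n = 14/37
Chebyshev: P(|Xbar-mu| >= 5/9) <= Var(Xbar)/(5/9)^2 = (14/37)/(25/81) = 1134/925
Bound exceeds 1, so trivial bound: 1

1


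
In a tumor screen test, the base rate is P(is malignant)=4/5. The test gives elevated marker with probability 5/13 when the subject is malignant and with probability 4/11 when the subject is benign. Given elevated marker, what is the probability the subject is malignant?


P(A) = P(A|B)P(B) + P(A|B')P(B') = 5/13*4/5 + 4/11*1/5 = 272/715
P(B|A) = P(A|B)P(B)/P(A) = (4/13)/(272/715) = 55/68

55/68


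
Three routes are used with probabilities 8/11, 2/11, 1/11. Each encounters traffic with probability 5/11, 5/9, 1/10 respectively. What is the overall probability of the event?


P(A) = P(A|B1)P(B1) + P(A|B2)P(B2) + P(A|B3)P(B3)
= 5/11*8/11 + 5/9*2/11 + 1/10*1/11
= 40/121 + 10/99 + 1/110 = 4799/10890

4799/10890


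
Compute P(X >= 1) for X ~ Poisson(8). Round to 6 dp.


P(X>=1) = 1 - P(X<=0) = 1 - (e^(-8)*8^0/0!)
≈ 1 - 0.0003354626 = 0.9996645374
≈ 0.999665

0.999665


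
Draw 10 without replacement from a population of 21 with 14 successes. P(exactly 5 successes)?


P(X=5) = C(14,5)*C(7,5) / C(21,10)
= 2002*21 / 352716
= 42042/352716 = 77/646

77/646


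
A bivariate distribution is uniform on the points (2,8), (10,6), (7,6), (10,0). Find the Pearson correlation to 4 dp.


Cov(X,Y) = -6.7500, Var(X) = 10.6875, Var(Y) = 9.0000
rho = Cov/(sqrt(VarX)*sqrt(VarY)) = -0.6882

-0.6882


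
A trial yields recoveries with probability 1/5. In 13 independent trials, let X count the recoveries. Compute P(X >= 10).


P(X>=10) = P(X=10) + P(X=11) + P(X=12) + P(X=13)
= 18304/1220703125 + 1248/1220703125 + 52/1220703125 + 1/1220703125
= 3921/244140625

3921/244140625


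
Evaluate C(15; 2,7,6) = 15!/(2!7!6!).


15! = 1307674368000
Denominator: 2!=2 * 7!=5040 * 6!=720
Coefficient = 1307674368000 / 7257600 = 180180

180180


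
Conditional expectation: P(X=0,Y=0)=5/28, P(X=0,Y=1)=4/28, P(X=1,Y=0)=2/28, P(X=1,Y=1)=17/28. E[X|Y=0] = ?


P(Y=0) = 7/28
E[X|Y=0] = (0*5 + 1*2)/7 = 2/7

2/7


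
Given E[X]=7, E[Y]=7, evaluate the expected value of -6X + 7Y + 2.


E[-6X + 7Y + 2] = -6*E[X] + 7*E[Y] + 2
= (-6)*(7) + (7)*(7) + (2)
= -42 + 49 + 2 = 9

9


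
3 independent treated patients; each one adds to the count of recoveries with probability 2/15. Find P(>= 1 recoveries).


P(at least one) = 1 - P(none)
P(none) = (1 - 2/15)^3 = (13/15)^3 = 2197/3375
P(at least one) = 1 - 2197/3375 = 1178/3375

1178/3375


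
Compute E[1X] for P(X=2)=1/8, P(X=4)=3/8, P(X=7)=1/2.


E[1X] = sum(g(x)*P(x))
= 2*1/8 + 4*3/8 + 7*1/2
= 21/4

21/4


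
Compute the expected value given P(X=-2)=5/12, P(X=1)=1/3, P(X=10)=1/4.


E[X] = sum(x * P(x))
= -2*5/12 + 1*1/3 + 10*1/4
= 2

2


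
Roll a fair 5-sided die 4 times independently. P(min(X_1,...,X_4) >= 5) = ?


P(min >= 5) = P(all X_i >= 5) = (P(X_1 >= 5))^4
= (1/5)^4 = 1/625

1/625


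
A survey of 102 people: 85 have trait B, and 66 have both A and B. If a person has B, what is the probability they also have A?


P(A|B) = P(A∩B)/P(B) = (66/102)/(85/102) = 66/85

66/85


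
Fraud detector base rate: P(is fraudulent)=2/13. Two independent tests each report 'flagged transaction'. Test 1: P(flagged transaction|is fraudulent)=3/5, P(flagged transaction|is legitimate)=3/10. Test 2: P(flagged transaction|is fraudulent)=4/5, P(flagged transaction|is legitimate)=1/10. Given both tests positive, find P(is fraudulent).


After test 1: P(+) = 3/5*2/13 + 3/10*11/13 = 9/26
P(B|+) = (6/65)/(9/26) = 4/15
After test 2 (use post1 as new prior): P(+) = 4/5*4/15 + 1/10*11/15 = 43/150
P(B|+,+) = (16/75)/(43/150) = 32/43

32/43


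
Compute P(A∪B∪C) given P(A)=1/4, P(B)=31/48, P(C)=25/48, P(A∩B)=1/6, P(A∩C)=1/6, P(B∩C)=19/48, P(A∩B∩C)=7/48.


P(A∪B∪C) = P(A)+P(B)+P(C) - P(AB)-P(AC)-P(BC) + P(ABC)
= 1/4+31/48+25/48 - 1/6-1/6-19/48 + 7/48
= 5/6

5/6


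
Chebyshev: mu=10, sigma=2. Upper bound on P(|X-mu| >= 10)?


k = 10/2 = 5
Chebyshev: P(|X-mu| >= k*sigma) <= 1/k^2 = 1/5^2 = 1/25

1/25


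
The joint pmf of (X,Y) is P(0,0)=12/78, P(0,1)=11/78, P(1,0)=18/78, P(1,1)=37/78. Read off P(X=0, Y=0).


Read from table: P(X=0, Y=0) = 12/78 = 2/13

2/13


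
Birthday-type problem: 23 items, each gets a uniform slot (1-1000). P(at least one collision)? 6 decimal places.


P(all different) = prod((1000-i)/1000 for i=0..22) = 0.774979
P(at least one match) = 1 - 0.774979 = 0.225021

0.225021


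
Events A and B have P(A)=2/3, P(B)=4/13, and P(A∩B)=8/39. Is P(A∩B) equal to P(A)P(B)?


P(A)*P(B) = 2/3*4/13 = 8/39
P(A∩B) = 8/39, which equals P(A)P(B), so independent

Yes, A and B are independent


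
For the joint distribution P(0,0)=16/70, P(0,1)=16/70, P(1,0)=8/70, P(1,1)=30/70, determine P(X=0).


P(X=0) = P(0,0)+P(0,1) = 16/70 + 16/70 = 32/70 = 16/35

16/35


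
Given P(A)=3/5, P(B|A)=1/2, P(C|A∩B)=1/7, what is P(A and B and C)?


P(A∩B∩C) = P(A) * P(B|A) * P(C|A∩B)
= 3/5 * 1/2 * 1/7
= 3/10 * 1/7 = 3/70

3/70


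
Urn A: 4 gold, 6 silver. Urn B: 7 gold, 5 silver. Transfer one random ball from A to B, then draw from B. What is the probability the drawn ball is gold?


P(transfer gold) = 4/10 = 2/5; P(transfer silver) = 3/5
If gold transferred: Urn II has 8 gold of 13, so P(gold|gold moved) = 8/13
If silver transferred: Urn II has 7 gold of 13, so P(gold|silver moved) = 7/13
By total probability: P(gold) = 2/5*8/13 + 3/5*7/13 = 37/65

37/65


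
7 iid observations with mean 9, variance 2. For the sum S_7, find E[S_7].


E[S_n] = n*E[X_1] = 7*9 = 63

63


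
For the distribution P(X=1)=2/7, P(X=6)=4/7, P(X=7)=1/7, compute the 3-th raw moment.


E[X^3] = sum(x^3 * P(x))
= 1*2/7 + 216*4/7 + 343*1/7
= 1209/7

1209/7


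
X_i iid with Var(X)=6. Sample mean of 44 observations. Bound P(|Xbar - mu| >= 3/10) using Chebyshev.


Var(Xbar) = Var(X)/n = 6/44
Chebyshev: P(|Xbar-mu| >= 3/10) <= Var(Xbar)/(3/10)^2 = (3/22)/(9/100) = 50/33
Bound exceeds 1, so trivial bound: 1

1


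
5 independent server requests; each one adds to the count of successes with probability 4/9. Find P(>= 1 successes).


P(at least one) = 1 - P(none)
P(none) = (1 - 4/9)^5 = (5/9)^5 = 3125/59049
P(at least one) = 1 - 3125/59049 = 55924/59049

55924/59049


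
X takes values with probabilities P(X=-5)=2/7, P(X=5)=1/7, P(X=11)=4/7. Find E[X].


E[X] = sum(x * P(x))
= -5*2/7 + 5*1/7 + 11*4/7
= 39/7

39/7


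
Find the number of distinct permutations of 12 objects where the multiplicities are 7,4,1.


12! = 479001600
Denominator: 7!=5040 * 4!=24 * 1!=1
Coefficient = 479001600 / 120960 = 3960

3960


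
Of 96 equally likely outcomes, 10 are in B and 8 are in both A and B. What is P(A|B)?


P(A|B) = P(A∩B)/P(B) = (8/96)/(10/96) = 8/10 = 4/5

4/5


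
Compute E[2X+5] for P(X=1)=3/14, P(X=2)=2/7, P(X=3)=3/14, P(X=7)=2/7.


E[2X+5] = sum(g(x)*P(x))
= 7*3/14 + 9*2/7 + 11*3/14 + 19*2/7
= 83/7

83/7


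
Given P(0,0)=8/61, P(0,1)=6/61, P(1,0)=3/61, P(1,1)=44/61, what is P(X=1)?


P(X=1) = P(1,0)+P(1,1) = 3/61 + 44/61 = 47/61

47/61


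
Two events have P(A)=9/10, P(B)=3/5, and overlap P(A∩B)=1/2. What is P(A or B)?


P(A∪B) = P(A) + P(B) - P(A∩B)
= 9/10 + 3/5 - 1/2 = 1

1


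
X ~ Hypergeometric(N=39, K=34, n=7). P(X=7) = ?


P(X=7) = C(34,7)*C(5,0) / C(39,7)
= 5379616*1 / 15380937
= 5379616/15380937 = 28768/82251

28768/82251


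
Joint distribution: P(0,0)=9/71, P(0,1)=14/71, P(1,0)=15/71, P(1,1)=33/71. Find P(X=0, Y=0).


Read from table: P(X=0, Y=0) = 9/71

9/71


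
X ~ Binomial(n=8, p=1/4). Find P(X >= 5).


P(X>=5) = P(X=5) + P(X=6) + P(X=7) + P(X=8)
= 189/8192 + 63/16384 + 3/8192 + 1/65536
= 1789/65536

1789/65536


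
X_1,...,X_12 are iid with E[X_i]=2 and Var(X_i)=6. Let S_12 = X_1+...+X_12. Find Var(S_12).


By independence, Var(S_n) = n*Var(X_1) = 12*6 = 72

72


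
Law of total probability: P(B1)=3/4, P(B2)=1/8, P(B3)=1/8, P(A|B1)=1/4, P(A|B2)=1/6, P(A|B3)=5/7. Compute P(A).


P(A) = P(A|B1)P(B1) + P(A|B2)P(B2) + P(A|B3)P(B3)
= 1/4*3/4 + 1/6*1/8 + 5/7*1/8
= 3/16 + 1/48 + 5/56 = 25/84

25/84


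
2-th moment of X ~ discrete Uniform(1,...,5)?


E[X^2] = (1/5) * sum(x^2 for x=1..5)
= 55/5 = 11

11


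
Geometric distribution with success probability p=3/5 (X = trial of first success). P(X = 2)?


P(X=2) = (1-p)^1 * p = (2/5)^1 * 3/5
= 2/5 * 3/5 = 6/25

6/25


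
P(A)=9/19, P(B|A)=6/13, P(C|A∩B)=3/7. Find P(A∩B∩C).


P(A∩B∩C) = P(A) * P(B|A) * P(C|A∩B)
= 9/19 * 6/13 * 3/7
= 54/247 * 3/7 = 162/1729

162/1729


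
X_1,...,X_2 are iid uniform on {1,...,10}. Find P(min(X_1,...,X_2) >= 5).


P(min >= 5) = P(all X_i >= 5) = (P(X_1 >= 5))^2
= (6/10)^2 = (3/5)^2 = 9/25

9/25


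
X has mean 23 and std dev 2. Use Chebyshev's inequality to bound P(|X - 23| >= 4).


k = 4/2 = 2
Chebyshev: P(|X-mu| >= k*sigma) <= 1/k^2 = 1/2^2 = 1/4

1/4


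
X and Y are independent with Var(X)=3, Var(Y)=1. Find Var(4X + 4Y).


Independence => Cov(X,Y)=0
Var(4X + 4Y) = 4^2*Var(X) + 4^2*Var(Y)
= 16*3 + 16*1 = 64

64


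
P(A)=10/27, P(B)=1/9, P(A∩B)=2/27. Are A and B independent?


P(A)*P(B) = 10/27*1/9 = 10/243
P(A∩B) = 2/27 != 10/243, so not independent

No, A and B are not independent


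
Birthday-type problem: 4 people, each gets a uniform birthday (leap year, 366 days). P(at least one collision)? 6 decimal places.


P(all different) = prod((366-i)/366 for i=0..3) = 0.983689
P(at least one match) = 1 - 0.983689 = 0.016311

0.016311


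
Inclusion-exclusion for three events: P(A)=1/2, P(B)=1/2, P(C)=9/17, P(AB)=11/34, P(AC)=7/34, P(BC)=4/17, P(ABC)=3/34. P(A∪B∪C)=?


P(A∪B∪C) = P(A)+P(B)+P(C) - P(AB)-P(AC)-P(BC) + P(ABC)
= 1/2+1/2+9/17 - 11/34-7/34-4/17 + 3/34
= 29/34

29/34


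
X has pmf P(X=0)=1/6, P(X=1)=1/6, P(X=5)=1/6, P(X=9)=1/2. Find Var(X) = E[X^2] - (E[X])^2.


E[X] = 11/2, E[X^2] = 269/6
Var(X) = E[X^2] - (E[X])^2 = 269/6 - (11/2)^2 = 175/12

175/12


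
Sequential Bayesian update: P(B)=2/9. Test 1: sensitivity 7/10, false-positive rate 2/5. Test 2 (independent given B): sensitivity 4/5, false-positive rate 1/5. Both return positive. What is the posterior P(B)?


After test 1: P(+) = 7/10*2/9 + 2/5*7/9 = 7/15
P(B|+) = (7/45)/(7/15) = 1/3
After test 2 (use post1 as new prior): P(+) = 4/5*1/3 + 1/5*2/3 = 2/5
P(B|+,+) = (4/15)/(2/5) = 2/3

2/3


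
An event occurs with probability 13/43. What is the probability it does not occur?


P(A') = 1 - P(A) = 1 - 13/43 = 30/43

30/43


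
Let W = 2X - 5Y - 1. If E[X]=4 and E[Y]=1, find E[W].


E[2X - 5Y - 1] = 2*E[X] - 5*E[Y] - 1
= (2)*(4) + (-5)*(1) + (-1)
= 8 - 5 - 1 = 2

2


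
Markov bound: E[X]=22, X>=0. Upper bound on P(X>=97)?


Markov: P(X >= a) <= E[X]/a
P(X >= 97) <= 22/97

22/97


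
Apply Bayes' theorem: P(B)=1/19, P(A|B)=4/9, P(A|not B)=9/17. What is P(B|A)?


P(A) = P(A|B)P(B) + P(A|B')P(B') = 4/9*1/19 + 9/17*18/19 = 1526/2907
P(B|A) = P(A|B)P(B)/P(A) = (4/171)/(1526/2907) = 34/763

34/763


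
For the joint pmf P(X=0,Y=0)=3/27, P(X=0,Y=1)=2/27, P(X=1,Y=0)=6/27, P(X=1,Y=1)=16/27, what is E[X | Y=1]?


P(Y=1) = 18/27
E[X|Y=1] = (0*2 + 1*16)/18 = 16/18 = 8/9

8/9


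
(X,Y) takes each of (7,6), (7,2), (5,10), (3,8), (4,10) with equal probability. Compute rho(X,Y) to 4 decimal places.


Cov(X,Y) = -3.4400, Var(X) = 2.5600, Var(Y) = 8.9600
rho = Cov/(sqrt(VarX)*sqrt(VarY)) = -0.7183

-0.7183


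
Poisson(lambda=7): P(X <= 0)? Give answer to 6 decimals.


P(X<=0) = e^(-7)*7^0/0!
≈ 0.0009118820
≈ 0.000912

0.000912


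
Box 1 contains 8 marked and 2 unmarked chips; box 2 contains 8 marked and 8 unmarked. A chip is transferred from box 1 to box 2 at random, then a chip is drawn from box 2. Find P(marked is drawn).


P(transfer marked) = 8/10 = 4/5; P(transfer unmarked) = 1/5
If marked transferred: Urn II has 9 marked of 17, so P(marked|marked moved) = 9/17
If unmarked transferred: Urn II has 8 marked of 17, so P(marked|unmarked moved) = 8/17
By total probability: P(marked) = 4/5*9/17 + 1/5*8/17 = 44/85

44/85


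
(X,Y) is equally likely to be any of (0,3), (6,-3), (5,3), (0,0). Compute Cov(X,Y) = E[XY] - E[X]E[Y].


E[X]=11/4, E[Y]=3/4, E[XY]=-3/4
Cov(X,Y) = E[XY] - E[X]E[Y] = -3/4 - 11/4*3/4 = -45/16

-45/16


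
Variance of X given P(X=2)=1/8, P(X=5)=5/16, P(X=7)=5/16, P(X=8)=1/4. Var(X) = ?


E[X] = 6, E[X^2] = 317/8
Var(X) = E[X^2] - (E[X])^2 = 317/8 - (6)^2 = 29/8

29/8


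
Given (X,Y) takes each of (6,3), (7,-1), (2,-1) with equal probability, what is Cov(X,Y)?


E[X]=5, E[Y]=1/3, E[XY]=3
Cov(X,Y) = E[XY] - E[X]E[Y] = 3 - 5*1/3 = 4/3

4/3


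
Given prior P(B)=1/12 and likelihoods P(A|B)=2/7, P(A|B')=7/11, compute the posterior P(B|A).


P(A) = P(A|B)P(B) + P(A|B')P(B') = 2/7*1/12 + 7/11*11/12 = 17/28
P(B|A) = P(A|B)P(B)/P(A) = (1/42)/(17/28) = 2/51

2/51


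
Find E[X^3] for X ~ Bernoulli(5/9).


For Bernoulli: X in {0,1}
E[X^3] = 0^3*(1-5/9) + 1^3*5/9 = 5/9

5/9


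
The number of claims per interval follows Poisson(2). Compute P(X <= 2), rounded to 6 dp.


P(X<=2) = e^(-2)*2^0/0! + e^(-2)*2^1/1! + e^(-2)*2^2/2!
≈ 0.1353352832 + 0.2706705665 + 0.2706705665
= 0.6766764162
≈ 0.676676

0.676676


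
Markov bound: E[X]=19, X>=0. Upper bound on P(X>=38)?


Markov: P(X >= a) <= E[X]/a
P(X >= 38) <= 19/38 = 1/2

1/2


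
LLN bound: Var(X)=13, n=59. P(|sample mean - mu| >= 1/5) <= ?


Var(Xbar) = Var(X)/n = 13/59
Chebyshev: P(|Xbar-mu| >= 1/5) <= Var(Xbar)/(1/5)^2 = (13/59)/(1/25) = 325/59
Bound exceeds 1, so trivial bound: 1

1


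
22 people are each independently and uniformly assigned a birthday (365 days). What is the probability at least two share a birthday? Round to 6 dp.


P(all different) = prod((365-i)/365 for i=0..21) = 0.524305
P(at least one match) = 1 - 0.524305 = 0.475695

0.475695


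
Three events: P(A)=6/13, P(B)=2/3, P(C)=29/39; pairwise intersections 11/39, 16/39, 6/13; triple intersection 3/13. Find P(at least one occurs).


P(A∪B∪C) = P(A)+P(B)+P(C) - P(AB)-P(AC)-P(BC) + P(ABC)
= 6/13+2/3+29/39 - 11/39-16/39-6/13 + 3/13
= 37/39

37/39


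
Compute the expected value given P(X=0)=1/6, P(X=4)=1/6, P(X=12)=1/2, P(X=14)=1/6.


E[X] = sum(x * P(x))
= 0*1/6 + 4*1/6 + 12*1/2 + 14*1/6
= 9

9


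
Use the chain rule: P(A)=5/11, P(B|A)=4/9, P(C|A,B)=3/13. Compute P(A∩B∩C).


P(A∩B∩C) = P(A) * P(B|A) * P(C|A∩B)
= 5/11 * 4/9 * 3/13
= 20/99 * 3/13 = 20/429

20/429


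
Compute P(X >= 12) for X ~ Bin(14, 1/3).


P(X>=12) = P(X=12) + P(X=13) + P(X=14)
= 364/4782969 + 28/4782969 + 1/4782969
= 131/1594323

131/1594323


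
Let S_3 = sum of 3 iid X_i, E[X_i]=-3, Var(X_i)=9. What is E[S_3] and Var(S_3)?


E[S_n] = n*mu = 3*-3 = -9
Var(S_n) = n*sigma^2 = 3*9 = 27

E[S_3]=-9, Var(S_3)=27


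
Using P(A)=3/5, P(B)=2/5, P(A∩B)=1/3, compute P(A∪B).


P(A∪B) = P(A) + P(B) - P(A∩B)
= 3/5 + 2/5 - 1/3 = 2/3

2/3


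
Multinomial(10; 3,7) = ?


10! = 3628800
Denominator: 3!=6 * 7!=5040
Coefficient = 3628800 / 30240 = 120

120


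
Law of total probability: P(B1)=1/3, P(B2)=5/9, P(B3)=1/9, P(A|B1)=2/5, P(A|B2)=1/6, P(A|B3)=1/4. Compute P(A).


P(A) = P(A|B1)P(B1) + P(A|B2)P(B2) + P(A|B3)P(B3)
= 2/5*1/3 + 1/6*5/9 + 1/4*1/9
= 2/15 + 5/54 + 1/36 = 137/540

137/540


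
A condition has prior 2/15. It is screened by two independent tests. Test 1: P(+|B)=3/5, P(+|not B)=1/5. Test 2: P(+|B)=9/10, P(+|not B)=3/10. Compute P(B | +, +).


After test 1: P(+) = 3/5*2/15 + 1/5*13/15 = 19/75
P(B|+) = (2/25)/(19/75) = 6/19
After test 2 (use post1 as new prior): P(+) = 9/10*6/19 + 3/10*13/19 = 93/190
P(B|+,+) = (27/95)/(93/190) = 18/31

18/31


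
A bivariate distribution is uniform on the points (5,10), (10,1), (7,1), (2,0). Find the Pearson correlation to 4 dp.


Cov(X,Y) = -1.2500, Var(X) = 8.5000, Var(Y) = 16.5000
rho = Cov/(sqrt(VarX)*sqrt(VarY)) = -0.1056

-0.1056


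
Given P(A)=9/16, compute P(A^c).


P(A') = 1 - P(A) = 1 - 9/16 = 7/16

7/16


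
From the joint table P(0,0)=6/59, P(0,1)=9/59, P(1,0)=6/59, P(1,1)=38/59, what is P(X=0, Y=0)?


Read from table: P(X=0, Y=0) = 6/59

6/59


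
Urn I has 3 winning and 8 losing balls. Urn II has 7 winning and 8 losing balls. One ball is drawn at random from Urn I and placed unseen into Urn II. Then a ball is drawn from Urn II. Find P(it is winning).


P(transfer winning) = 3/11; P(transfer losing) = 8/11
If winning transferred: Urn II has 8 winning of 16, so P(winning|winning moved) = 1/2
If losing transferred: Urn II has 7 winning of 16, so P(winning|losing moved) = 7/16
By total probability: P(winning) = 3/11*1/2 + 8/11*7/16 = 5/11

5/11


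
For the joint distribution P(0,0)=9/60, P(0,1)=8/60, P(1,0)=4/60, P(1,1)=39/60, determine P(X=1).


P(X=1) = P(1,0)+P(1,1) = 4/60 + 39/60 = 43/60

43/60


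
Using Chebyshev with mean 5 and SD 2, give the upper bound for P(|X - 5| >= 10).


k = 10/2 = 5
Chebyshev: P(|X-mu| >= k*sigma) <= 1/k^2 = 1/5^2 = 1/25

1/25


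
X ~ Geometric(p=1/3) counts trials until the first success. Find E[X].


For geometric (trials until first success), E[X] = 1/p = 1/(1/3) = 3

3


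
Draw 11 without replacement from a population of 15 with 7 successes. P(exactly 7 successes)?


P(X=7) = C(7,7)*C(8,4) / C(15,11)
= 1*70 / 1365
= 70/1365 = 2/39

2/39


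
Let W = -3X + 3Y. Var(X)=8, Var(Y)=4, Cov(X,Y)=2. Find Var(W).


Var(-3X + 3Y) = (-3)^2*Var(X) + 3^2*Var(Y) + 2*(-3)*3*Cov(X,Y)
= 9*8 + 9*4 - 18*2
= 72 + 36 - 36 = 72

72


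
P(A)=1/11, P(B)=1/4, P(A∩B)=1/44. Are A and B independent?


P(A)*P(B) = 1/11*1/4 = 1/44
P(A∩B) = 1/44, which equals P(A)P(B), so independent

Yes, A and B are independent


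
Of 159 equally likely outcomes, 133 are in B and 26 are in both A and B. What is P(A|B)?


P(A|B) = P(A∩B)/P(B) = (26/159)/(133/159) = 26/133

26/133


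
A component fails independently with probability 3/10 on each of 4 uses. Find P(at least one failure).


P(at least one) = 1 - P(none)
P(none) = (1 - 3/10)^4 = (7/10)^4 = 2401/10000
P(at least one) = 1 - 2401/10000 = 7599/10000

7599/10000


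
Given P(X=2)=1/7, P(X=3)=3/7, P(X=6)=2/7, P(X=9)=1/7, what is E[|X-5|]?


E[|X-5|] = sum(g(x)*P(x))
= 3*1/7 + 2*3/7 + 1*2/7 + 4*1/7
= 15/7

15/7


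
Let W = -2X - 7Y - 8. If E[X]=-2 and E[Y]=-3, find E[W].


E[-2X - 7Y - 8] = -2*E[X] - 7*E[Y] - 8
= (-2)*(-2) + (-7)*(-3) + (-8)
= 4 + 21 - 8 = 17

17


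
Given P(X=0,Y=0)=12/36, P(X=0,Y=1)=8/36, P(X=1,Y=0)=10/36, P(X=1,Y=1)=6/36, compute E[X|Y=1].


P(Y=1) = 14/36
E[X|Y=1] = (0*8 + 1*6)/14 = 6/14 = 3/7

3/7


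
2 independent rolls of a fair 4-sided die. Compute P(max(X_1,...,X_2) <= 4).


P(max <= 4) = P(all X_i <= 4) = (P(X_1 <= 4))^2
= (4/4)^2 = 1^2 = 1

1


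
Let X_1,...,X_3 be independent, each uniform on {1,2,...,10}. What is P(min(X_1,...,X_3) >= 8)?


P(min >= 8) = P(all X_i >= 8) = (P(X_1 >= 8))^3
= (3/10)^3 = 27/1000

27/1000


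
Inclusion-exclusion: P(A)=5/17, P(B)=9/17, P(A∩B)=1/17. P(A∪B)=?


P(A∪B) = P(A) + P(B) - P(A∩B)
= 5/17 + 9/17 - 1/17 = 13/17

13/17


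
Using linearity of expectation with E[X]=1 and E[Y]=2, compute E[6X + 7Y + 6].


E[6X + 7Y + 6] = 6*E[X] + 7*E[Y] + 6
= (6)*(1) + (7)*(2) + (6)
= 6 + 14 + 6 = 26

26


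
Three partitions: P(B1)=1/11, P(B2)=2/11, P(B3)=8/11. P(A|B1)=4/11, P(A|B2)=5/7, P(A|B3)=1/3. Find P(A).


P(A) = P(A|B1)P(B1) + P(A|B2)P(B2) + P(A|B3)P(B3)
= 4/11*1/11 + 5/7*2/11 + 1/3*8/11
= 4/121 + 10/77 + 8/33 = 1030/2541

1030/2541


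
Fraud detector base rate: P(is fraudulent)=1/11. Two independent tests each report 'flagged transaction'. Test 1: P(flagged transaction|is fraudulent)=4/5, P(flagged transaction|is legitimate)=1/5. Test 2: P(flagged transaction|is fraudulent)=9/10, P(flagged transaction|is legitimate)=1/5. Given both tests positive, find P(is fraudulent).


After test 1: P(+) = 4/5*1/11 + 1/5*10/11 = 14/55
P(B|+) = (4/55)/(14/55) = 2/7
After test 2 (use post1 as new prior): P(+) = 9/10*2/7 + 1/5*5/7 = 2/5
P(B|+,+) = (9/35)/(2/5) = 9/14

9/14


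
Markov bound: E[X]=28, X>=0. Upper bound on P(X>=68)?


Markov: P(X >= a) <= E[X]/a
P(X >= 68) <= 28/68 = 7/17

7/17


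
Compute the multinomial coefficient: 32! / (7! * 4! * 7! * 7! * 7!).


32! = 263130836933693530167218012160000000
Denominator: 7!=5040 * 4!=24 * 7!=5040 * 7!=5040 * 7!=5040
Coefficient = 263130836933693530167218012160000000 / 15485790781440000 = 16991759778200064000

16991759778200064000


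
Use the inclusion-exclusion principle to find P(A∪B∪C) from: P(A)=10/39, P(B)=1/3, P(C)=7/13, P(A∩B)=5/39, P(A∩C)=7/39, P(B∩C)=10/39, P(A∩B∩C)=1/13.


P(A∪B∪C) = P(A)+P(B)+P(C) - P(AB)-P(AC)-P(BC) + P(ABC)
= 10/39+1/3+7/13 - 5/39-7/39-10/39 + 1/13
= 25/39

25/39


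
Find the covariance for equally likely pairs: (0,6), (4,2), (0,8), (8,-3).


E[X]=3, E[Y]=13/4, E[XY]=-4
Cov(X,Y) = E[XY] - E[X]E[Y] = -4 - 3*13/4 = -55/4

-55/4


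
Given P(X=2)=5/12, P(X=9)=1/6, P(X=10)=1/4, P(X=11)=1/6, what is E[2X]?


E[2X] = sum(g(x)*P(x))
= 4*5/12 + 18*1/6 + 20*1/4 + 22*1/6
= 40/3

40/3


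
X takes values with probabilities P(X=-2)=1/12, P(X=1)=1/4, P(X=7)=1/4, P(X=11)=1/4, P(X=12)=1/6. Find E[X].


E[X] = sum(x * P(x))
= -2*1/12 + 1*1/4 + 7*1/4 + 11*1/4 + 12*1/6
= 79/12

79/12


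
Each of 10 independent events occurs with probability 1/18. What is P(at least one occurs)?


P(at least one) = 1 - P(none)
P(none) = (1 - 1/18)^10 = (17/18)^10 = 2015993900449/3570467226624
P(at least one) = 1 - 2015993900449/3570467226624 = 1554473326175/3570467226624

1554473326175/3570467226624


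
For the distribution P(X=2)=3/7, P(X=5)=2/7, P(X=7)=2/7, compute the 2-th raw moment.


E[X^2] = sum(x^2 * P(x))
= 4*3/7 + 25*2/7 + 49*2/7
= 160/7

160/7


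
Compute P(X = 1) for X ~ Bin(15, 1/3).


P(X=1) = C(15,1) * p^1 * (1-p)^14
= 15 * 1/3 * 16384/4782969
= 81920/4782969

81920/4782969


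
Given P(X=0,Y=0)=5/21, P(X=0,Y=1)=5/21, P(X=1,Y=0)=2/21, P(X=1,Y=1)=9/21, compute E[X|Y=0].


P(Y=0) = 7/21
E[X|Y=0] = (0*5 + 1*2)/7 = 2/7

2/7


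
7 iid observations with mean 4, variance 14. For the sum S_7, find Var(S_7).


By independence, Var(S_n) = n*Var(X_1) = 7*14 = 98

98


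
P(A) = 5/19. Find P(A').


P(A') = 1 - P(A) = 1 - 5/19 = 14/19

14/19


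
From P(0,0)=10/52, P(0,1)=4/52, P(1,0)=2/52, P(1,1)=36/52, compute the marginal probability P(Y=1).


P(Y=1) = P(0,1)+P(1,1) = 4/52 + 36/52 = 40/52 = 10/13

10/13


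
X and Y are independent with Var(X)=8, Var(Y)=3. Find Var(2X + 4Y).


Independence => Cov(X,Y)=0
Var(2X + 4Y) = 2^2*Var(X) + 4^2*Var(Y)
= 4*8 + 16*3 = 80

80


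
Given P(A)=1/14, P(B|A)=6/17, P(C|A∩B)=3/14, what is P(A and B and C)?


P(A∩B∩C) = P(A) * P(B|A) * P(C|A∩B)
= 1/14 * 6/17 * 3/14
= 3/119 * 3/14 = 9/1666

9/1666


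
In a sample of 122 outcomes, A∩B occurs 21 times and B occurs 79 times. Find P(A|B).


P(A|B) = P(A∩B)/P(B) = (21/122)/(79/122) = 21/79

21/79


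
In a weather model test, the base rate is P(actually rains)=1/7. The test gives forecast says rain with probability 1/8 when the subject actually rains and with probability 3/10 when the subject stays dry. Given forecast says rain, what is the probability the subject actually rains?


P(A) = P(A|B)P(B) + P(A|B')P(B') = 1/8*1/7 + 3/10*6/7 = 11/40
P(B|A) = P(A|B)P(B)/P(A) = (1/56)/(11/40) = 5/77

5/77


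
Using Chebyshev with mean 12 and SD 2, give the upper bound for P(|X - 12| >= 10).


k = 10/2 = 5
Chebyshev: P(|X-mu| >= k*sigma) <= 1/k^2 = 1/5^2 = 1/25

1/25


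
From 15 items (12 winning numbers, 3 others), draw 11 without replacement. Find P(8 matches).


P(X=8) = C(12,8)*C(3,3) / C(15,11)
= 495*1 / 1365
= 495/1365 = 33/91

33/91


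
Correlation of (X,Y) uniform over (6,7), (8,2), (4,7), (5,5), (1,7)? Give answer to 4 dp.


Cov(X,Y) = -3.2800, Var(X) = 5.3600, Var(Y) = 3.8400
rho = Cov/(sqrt(VarX)*sqrt(VarY)) = -0.7230

-0.7230


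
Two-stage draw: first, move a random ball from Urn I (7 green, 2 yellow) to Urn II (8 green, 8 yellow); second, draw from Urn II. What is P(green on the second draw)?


P(transfer green) = 7/9; P(transfer yellow) = 2/9
If green transferred: Urn II has 9 green of 17, so P(green|green moved) = 9/17
If yellow transferred: Urn II has 8 green of 17, so P(green|yellow moved) = 8/17
By total probability: P(green) = 7/9*9/17 + 2/9*8/17 = 79/153

79/153


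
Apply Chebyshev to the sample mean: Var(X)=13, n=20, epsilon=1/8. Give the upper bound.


Var(Xbar) = Var(X)/n = 13/20
Chebyshev: P(|Xbar-mu| >= 1/8) <= Var(Xbar)/(1/8)^2 = (13/20)/(1/64) = 208/5
Bound exceeds 1, so trivial bound: 1

1


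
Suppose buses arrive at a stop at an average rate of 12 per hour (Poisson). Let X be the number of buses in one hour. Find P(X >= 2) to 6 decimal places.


P(X>=2) = 1 - P(X<=1) = 1 - (e^(-12)*12^0/0! + e^(-12)*12^1/1!)
≈ 1 - (0.0000061442 + 0.0000737305)
= 1 - 0.0000798747 = 0.9999201253
≈ 0.999920

0.999920


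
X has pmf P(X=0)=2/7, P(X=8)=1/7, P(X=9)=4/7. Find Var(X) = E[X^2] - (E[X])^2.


E[X] = 44/7, E[X^2] = 388/7
Var(X) = E[X^2] - (E[X])^2 = 388/7 - (44/7)^2 = 780/49

780/49


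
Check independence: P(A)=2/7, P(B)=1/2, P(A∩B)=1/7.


P(A)*P(B) = 2/7*1/2 = 1/7
P(A∩B) = 1/7, which equals P(A)P(B), so independent

Yes, A and B are independent


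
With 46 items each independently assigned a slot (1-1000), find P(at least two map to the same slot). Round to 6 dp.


P(all different) = prod((1000-i)/1000 for i=0..45) = 0.349565
P(at least one match) = 1 - 0.349565 = 0.650435

0.650435


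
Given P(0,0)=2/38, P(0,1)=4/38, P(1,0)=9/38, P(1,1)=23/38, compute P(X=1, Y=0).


Read from table: P(X=1, Y=0) = 9/38

9/38


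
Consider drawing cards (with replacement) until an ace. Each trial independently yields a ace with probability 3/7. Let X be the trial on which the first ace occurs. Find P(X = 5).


P(X=5) = (1-p)^4 * p = (4/7)^4 * 3/7
= 256/2401 * 3/7 = 768/16807

768/16807


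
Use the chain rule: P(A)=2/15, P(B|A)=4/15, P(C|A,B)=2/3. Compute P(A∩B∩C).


P(A∩B∩C) = P(A) * P(B|A) * P(C|A∩B)
= 2/15 * 4/15 * 2/3
= 8/225 * 2/3 = 16/675

16/675


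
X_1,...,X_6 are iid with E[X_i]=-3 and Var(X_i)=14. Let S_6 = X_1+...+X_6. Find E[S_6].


E[S_n] = n*E[X_1] = 6*-3 = -18

-18


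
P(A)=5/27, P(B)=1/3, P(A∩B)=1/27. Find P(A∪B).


P(A∪B) = P(A) + P(B) - P(A∩B)
= 5/27 + 1/3 - 1/27 = 13/27

13/27


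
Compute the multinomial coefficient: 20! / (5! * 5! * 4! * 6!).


20! = 2432902008176640000
Denominator: 5!=120 * 5!=120 * 4!=24 * 6!=720
Coefficient = 2432902008176640000 / 248832000 = 9777287520

9777287520


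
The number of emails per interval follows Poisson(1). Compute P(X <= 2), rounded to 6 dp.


P(X<=2) = e^(-1)*1^0/0! + e^(-1)*1^1/1! + e^(-1)*1^2/2!
≈ 0.3678794412 + 0.3678794412 + 0.1839397206
= 0.9196986030
≈ 0.919699

0.919699


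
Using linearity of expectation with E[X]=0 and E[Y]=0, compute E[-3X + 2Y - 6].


E[-3X + 2Y - 6] = -3*E[X] + 2*E[Y] - 6
= (-3)*(0) + (2)*(0) + (-6)
= 0 + 0 - 6 = -6

-6


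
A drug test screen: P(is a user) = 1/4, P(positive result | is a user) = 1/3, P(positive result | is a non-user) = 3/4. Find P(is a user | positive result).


P(A) = P(A|B)P(B) + P(A|B')P(B') = 1/3*1/4 + 3/4*3/4 = 31/48
P(B|A) = P(A|B)P(B)/P(A) = (1/12)/(31/48) = 4/31

4/31


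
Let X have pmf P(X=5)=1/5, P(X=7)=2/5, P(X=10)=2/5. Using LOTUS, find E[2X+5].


E[2X+5] = sum(g(x)*P(x))
= 15*1/5 + 19*2/5 + 25*2/5
= 103/5

103/5


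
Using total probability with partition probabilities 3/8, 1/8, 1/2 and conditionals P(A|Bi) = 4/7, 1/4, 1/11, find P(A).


P(A) = P(A|B1)P(B1) + P(A|B2)P(B2) + P(A|B3)P(B3)
= 4/7*3/8 + 1/4*1/8 + 1/11*1/2
= 3/14 + 1/32 + 1/22 = 717/2464

717/2464


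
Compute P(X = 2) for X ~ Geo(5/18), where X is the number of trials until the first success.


P(X=2) = (1-p)^1 * p = (13/18)^1 * 5/18
= 13/18 * 5/18 = 65/324

65/324


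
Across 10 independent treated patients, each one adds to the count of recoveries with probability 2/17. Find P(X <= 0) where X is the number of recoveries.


P(X<=0) = P(X=0)
= 576650390625/2015993900449
= 576650390625/2015993900449

576650390625/2015993900449


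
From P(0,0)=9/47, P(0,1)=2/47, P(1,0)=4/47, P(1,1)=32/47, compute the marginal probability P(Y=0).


P(Y=0) = P(0,0)+P(1,0) = 9/47 + 4/47 = 13/47

13/47


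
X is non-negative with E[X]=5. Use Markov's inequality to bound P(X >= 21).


Markov: P(X >= a) <= E[X]/a
P(X >= 21) <= 5/21

5/21


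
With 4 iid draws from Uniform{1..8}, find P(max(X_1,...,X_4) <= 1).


P(max <= 1) = P(all X_i <= 1) = (P(X_1 <= 1))^4
= (1/8)^4 = 1/4096

1/4096


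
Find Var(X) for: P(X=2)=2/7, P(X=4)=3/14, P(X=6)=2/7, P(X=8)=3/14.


E[X] = 34/7, E[X^2] = 200/7
Var(X) = E[X^2] - (E[X])^2 = 200/7 - (34/7)^2 = 244/49

244/49


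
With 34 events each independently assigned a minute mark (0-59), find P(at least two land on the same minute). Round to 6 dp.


P(all different) = prod((60-i)/60 for i=0..33) = 0.000007
P(at least one match) = 1 - 0.000007 = 0.999993

0.999993


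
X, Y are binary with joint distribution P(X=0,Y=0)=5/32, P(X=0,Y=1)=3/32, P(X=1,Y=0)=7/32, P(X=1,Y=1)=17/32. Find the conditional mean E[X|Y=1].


P(Y=1) = 20/32
E[X|Y=1] = (0*3 + 1*17)/20 = 17/20

17/20


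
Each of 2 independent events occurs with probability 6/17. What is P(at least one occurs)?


P(at least one) = 1 - P(none)
P(none) = (1 - 6/17)^2 = (11/17)^2 = 121/289
P(at least one) = 1 - 121/289 = 168/289

168/289


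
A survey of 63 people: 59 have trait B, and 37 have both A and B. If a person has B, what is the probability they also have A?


P(A|B) = P(A∩B)/P(B) = (37/63)/(59/63) = 37/59

37/59


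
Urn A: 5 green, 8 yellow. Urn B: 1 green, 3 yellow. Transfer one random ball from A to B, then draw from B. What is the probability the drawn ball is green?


P(transfer green) = 5/13; P(transfer yellow) = 8/13
If green transferred: Urn II has 2 green of 5, so P(green|green moved) = 2/5
If yellow transferred: Urn II has 1 green of 5, so P(green|yellow moved) = 1/5
By total probability: P(green) = 5/13*2/5 + 8/13*1/5 = 18/65

18/65


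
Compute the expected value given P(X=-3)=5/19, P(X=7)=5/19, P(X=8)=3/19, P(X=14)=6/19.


E[X] = sum(x * P(x))
= -3*5/19 + 7*5/19 + 8*3/19 + 14*6/19
= 128/19

128/19


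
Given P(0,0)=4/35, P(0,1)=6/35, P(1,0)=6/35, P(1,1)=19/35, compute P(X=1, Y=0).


Read from table: P(X=1, Y=0) = 6/35

6/35


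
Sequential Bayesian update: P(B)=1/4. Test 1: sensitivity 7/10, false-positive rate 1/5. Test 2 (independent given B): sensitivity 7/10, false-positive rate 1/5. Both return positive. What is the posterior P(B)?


After test 1: P(+) = 7/10*1/4 + 1/5*3/4 = 13/40
P(B|+) = (7/40)/(13/40) = 7/13
After test 2 (use post1 as new prior): P(+) = 7/10*7/13 + 1/5*6/13 = 61/130
P(B|+,+) = (49/130)/(61/130) = 49/61

49/61


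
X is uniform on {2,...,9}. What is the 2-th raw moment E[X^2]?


E[X^2] = (1/8) * sum(x^2 for x=2..9)
= 284/8 = 71/2

71/2


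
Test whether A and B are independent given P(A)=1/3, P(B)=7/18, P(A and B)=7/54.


P(A)*P(B) = 1/3*7/18 = 7/54
P(A∩B) = 7/54, which equals P(A)P(B), so independent

Yes, A and B are independent


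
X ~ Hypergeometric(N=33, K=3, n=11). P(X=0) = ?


P(X=0) = C(3,0)*C(30,11) / C(33,11)
= 1*54627300 / 193536720
= 54627300/193536720 = 35/124

35/124


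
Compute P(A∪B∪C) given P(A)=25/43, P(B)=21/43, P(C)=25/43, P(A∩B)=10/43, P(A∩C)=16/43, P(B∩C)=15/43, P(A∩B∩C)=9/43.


P(A∪B∪C) = P(A)+P(B)+P(C) - P(AB)-P(AC)-P(BC) + P(ABC)
= 25/43+21/43+25/43 - 10/43-16/43-15/43 + 9/43
= 39/43

39/43


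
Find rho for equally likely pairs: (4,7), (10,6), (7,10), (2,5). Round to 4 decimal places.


Cov(X,Y) = 1.7500, Var(X) = 9.1875, Var(Y) = 3.5000
rho = Cov/(sqrt(VarX)*sqrt(VarY)) = 0.3086

0.3086


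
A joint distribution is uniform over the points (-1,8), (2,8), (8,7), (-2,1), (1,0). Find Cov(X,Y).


E[X]=8/5, E[Y]=24/5, E[XY]=62/5
Cov(X,Y) = E[XY] - E[X]E[Y] = 62/5 - 8/5*24/5 = 118/25

118/25


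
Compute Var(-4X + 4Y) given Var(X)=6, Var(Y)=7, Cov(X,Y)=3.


Var(-4X + 4Y) = (-4)^2*Var(X) + 4^2*Var(Y) + 2*(-4)*4*Cov(X,Y)
= 16*6 + 16*7 - 32*3
= 96 + 112 - 96 = 112

112


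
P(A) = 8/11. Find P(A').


P(A') = 1 - P(A) = 1 - 8/11 = 3/11

3/11
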